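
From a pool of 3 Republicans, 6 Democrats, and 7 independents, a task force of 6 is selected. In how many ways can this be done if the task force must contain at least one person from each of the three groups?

Unrestricted: C(16,6) = 8008 ways to pick any 6 of the 16.
Selections missing a whole group: no Republicans → C(13,6) = 1716; no Democrats → C(10,6) = 210; no independents → C(9,6) = 84.
Add back selections omitting two groups (i.e. drawn from a single group): C(3,6) + C(6,6) + C(7,6) = 8.
By inclusion–exclusion: 8008 − 2010 + 8 = 6006.

6006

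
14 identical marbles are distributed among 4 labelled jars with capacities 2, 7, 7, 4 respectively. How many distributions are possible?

60

Ignoring the caps, the number of non-negative solutions to x_1+…+x_4 = 14 is C(17,3) = 680.
Subtract solutions that violate a single cap (substitute x_i' = x_i − (cap_i+1)): x_1 ≥ 3 gives C(14,3) = 364; x_2 ≥ 8 gives C(9,3) = 84; x_3 ≥ 8 gives C(9,3) = 84; x_4 ≥ 5 gives C(12,3) = 220. Together 752.
Add back pairs where two caps are both exceeded: 20 + 20 + 84 + 0 + 4 + 4 = 132.
By inclusion–exclusion the count is 680 − 752 + 132 = 60.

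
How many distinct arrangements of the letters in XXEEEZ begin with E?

Fix E in the first position and arrange the remaining 5 letters.
Those 5 letters have E appearing twice and X appearing twice, giving (5)!/(2!·2!) = 30.

30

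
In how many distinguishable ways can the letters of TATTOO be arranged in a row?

Letter multiplicities in TATTOO: A×1, O×2, T×3.
The number of distinct arrangements is 6!/(3!·2!) = 720/12 = 60.

60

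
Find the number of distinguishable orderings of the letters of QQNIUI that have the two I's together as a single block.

60

Treat the 2 copies of I as a single block. The multiset to arrange is then {II, N, Q, Q, U}, 5 items in all.
That gives (5)!/(2!) = 60 arrangements.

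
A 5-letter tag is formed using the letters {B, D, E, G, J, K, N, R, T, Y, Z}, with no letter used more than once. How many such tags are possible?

55440

With no repetition, fill the 5 letters in order: 11 choices, then 10, down to 7.
That product is 11 × 10 × 9 × 8 × 7 = 55440.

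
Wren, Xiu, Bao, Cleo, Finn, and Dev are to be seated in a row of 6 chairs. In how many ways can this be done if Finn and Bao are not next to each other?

There are 6! = 720 arrangements in all. If Finn and Bao are adjacent, merging them into one block gives 2·(5)! = 240 arrangements.
So 720 − 240 = 480 arrangements keep them apart.

480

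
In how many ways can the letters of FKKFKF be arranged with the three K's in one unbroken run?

Treat the 3 copies of K as a single block. The multiset to arrange is then {KKK, F, F, F}, 4 items in all.
That gives (4)!/(3!) = 4 arrangements.

4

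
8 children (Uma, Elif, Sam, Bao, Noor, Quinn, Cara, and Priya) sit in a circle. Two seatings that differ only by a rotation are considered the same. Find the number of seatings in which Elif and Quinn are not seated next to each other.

All circular seatings of 8 people number (7)! = 5040.
Seatings with Elif beside Quinn: treat them as a block with 2 internal orders, giving 2 × (6)! = 1440.
Subtracting, 5040 − 1440 = 3600.

3600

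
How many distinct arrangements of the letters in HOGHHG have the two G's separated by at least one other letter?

40

Total arrangements of HOGHHG: 6!/(3!·2!) = 60.
Arrangements with the G's together: treat GG as one letter, giving (5)!/(3!) = 20.
Hence 60 − 20 = 40.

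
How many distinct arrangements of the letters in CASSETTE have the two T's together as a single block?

1260

Treat the 2 copies of T as a single block. The multiset to arrange is then {TT, A, C, E, E, S, S}, 7 items in all.
That gives (7)!/(2!·2!) = 1260 arrangements.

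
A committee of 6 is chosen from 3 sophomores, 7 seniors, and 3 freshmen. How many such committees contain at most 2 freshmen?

Split by how many freshmen are chosen (0 through 2).
Sum: C(3,0)·C(10,6) + C(3,1)·C(10,5) + C(3,2)·C(10,4) = 210 + 756 + 630 = 1596.

1596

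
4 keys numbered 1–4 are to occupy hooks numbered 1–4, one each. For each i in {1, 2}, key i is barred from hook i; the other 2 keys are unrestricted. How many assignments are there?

Let Aᵢ (for i ∈ {1, 2}) be the placements that put key i in its forbidden hook. Any j of these fix j positions, leaving (4−j)! ways to fill the rest, and there are C(2,j) ways to pick which j.
By inclusion–exclusion, the number of valid placements is Σ_{j=0}^{2} (−1)^j C(2,j)·(4−j)!.
Computing: 24 − 12 + 2 = 14.

14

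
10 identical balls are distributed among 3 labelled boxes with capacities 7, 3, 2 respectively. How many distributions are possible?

Without the upper bounds there are C(12,2) = 66 ways to split 10 among 3 boxes.
Subtract solutions that violate a single cap (substitute x_i' = x_i − (cap_i+1)): x_1 ≥ 8 gives C(4,2) = 6; x_2 ≥ 4 gives C(8,2) = 28; x_3 ≥ 3 gives C(9,2) = 36. Together 70.
Add back pairs where two caps are both exceeded: 0 + 0 + 10 = 10.
By inclusion–exclusion the count is 66 − 70 + 10 = 6.

6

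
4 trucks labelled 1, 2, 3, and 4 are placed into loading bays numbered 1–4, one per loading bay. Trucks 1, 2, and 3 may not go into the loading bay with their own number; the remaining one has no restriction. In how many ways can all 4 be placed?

11

Let Aᵢ (for i ∈ {1, 2, 3}) be the placements that put truck i in its forbidden loading bay. Any j of these fix j positions, leaving (4−j)! ways to fill the rest, and there are C(3,j) ways to pick which j.
By inclusion–exclusion, the number of valid placements is Σ_{j=0}^{3} (−1)^j C(3,j)·(4−j)!.
Computing: 24 − 18 + 6 − 1 = 11.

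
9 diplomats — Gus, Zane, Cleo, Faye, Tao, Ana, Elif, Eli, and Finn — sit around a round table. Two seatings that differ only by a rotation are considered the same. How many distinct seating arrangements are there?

Seat Gus anywhere (absorbing the rotational symmetry), then permute the other 8: (8)! = 40320.

40320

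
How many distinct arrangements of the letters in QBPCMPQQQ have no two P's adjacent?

Total arrangements of QBPCMPQQQ: 9!/(4!·2!) = 7560.
Arrangements with the P's together: treat PP as one letter, giving (8)!/(4!) = 1680.
Hence 7560 − 1680 = 5880.

5880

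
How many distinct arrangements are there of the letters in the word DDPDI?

DDPDI has 5 letters with D appearing 3 times.
So there are 5! / (3!) = 20 distinguishable arrangements.

20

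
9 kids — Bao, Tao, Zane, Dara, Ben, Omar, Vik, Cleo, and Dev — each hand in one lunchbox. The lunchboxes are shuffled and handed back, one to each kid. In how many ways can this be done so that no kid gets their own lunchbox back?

133496

This is the derangement count D_9: permutations of 9 items with no fixed point.
By inclusion–exclusion this is Σ_{j=0}^{9} (−1)^j C(9,j)·(9−j)!.
Computing: 362880 − 362880 + 181440 − 60480 + 15120 − 3024 + 504 − 72 + 9 − 1 = 133496.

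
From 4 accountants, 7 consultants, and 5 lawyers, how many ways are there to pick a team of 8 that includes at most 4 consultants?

Split by how many consultants are chosen (0 through 4).
Sum: C(7,0)·C(9,8) + C(7,1)·C(9,7) + C(7,2)·C(9,6) + C(7,3)·C(9,5) + C(7,4)·C(9,4) = 9 + 252 + 1764 + 4410 + 4410 = 10845.

10845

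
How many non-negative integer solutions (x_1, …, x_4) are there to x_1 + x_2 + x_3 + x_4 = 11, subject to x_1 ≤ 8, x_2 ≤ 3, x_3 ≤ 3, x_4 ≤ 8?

124

Ignoring the caps, the number of non-negative solutions to x_1+…+x_4 = 11 is C(14,3) = 364.
Subtract solutions that violate a single cap (substitute x_i' = x_i − (cap_i+1)): x_1 ≥ 9 gives C(5,3) = 10; x_2 ≥ 4 gives C(10,3) = 120; x_3 ≥ 4 gives C(10,3) = 120; x_4 ≥ 9 gives C(5,3) = 10. Together 260.
Add back pairs where two caps are both exceeded: 0 + 0 + 0 + 20 + 0 + 0 = 20.
By inclusion–exclusion the count is 364 − 260 + 20 = 124.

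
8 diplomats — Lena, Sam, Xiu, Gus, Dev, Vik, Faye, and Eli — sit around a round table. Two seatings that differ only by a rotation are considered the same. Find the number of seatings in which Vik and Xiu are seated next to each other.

1440

Treat {Vik, Xiu} as one unit (2 internal orders) and seat the resulting 7 units around the table: (6)! circular arrangements.
So 2 × (6)! = 2 × 720 = 1440.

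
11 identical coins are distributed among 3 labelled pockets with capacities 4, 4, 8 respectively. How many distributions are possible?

19

By stars and bars, unrestricted non-negative solutions to x_1+…+x_3 = 11 number C(11+2,2) = 78.
Subtract solutions that violate a single cap (substitute x_i' = x_i − (cap_i+1)): x_1 ≥ 5 gives C(8,2) = 28; x_2 ≥ 5 gives C(8,2) = 28; x_3 ≥ 9 gives C(4,2) = 6. Together 62.
Add back pairs where two caps are both exceeded: 3 + 0 + 0 = 3.
By inclusion–exclusion the count is 78 − 62 + 3 = 19.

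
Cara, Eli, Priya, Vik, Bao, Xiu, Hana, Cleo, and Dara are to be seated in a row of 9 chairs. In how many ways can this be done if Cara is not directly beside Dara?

There are 9! = 362880 arrangements in all. If Cara and Dara are adjacent, merging them into one block gives 2·(8)! = 80640 arrangements.
So 362880 − 80640 = 282240 arrangements keep them apart.

282240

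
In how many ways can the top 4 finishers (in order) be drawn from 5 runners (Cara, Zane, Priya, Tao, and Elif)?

There are 5 choices for 1st place, 4 for 2nd, and so on down to 2 for position 4.
That gives 5 × 4 × 3 × 2 = 120.

120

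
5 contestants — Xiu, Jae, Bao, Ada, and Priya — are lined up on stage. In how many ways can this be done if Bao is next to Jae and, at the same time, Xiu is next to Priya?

24

Treat {Bao,Jae} as one block (2 orders) and {Xiu,Priya} as another (2 orders).
That leaves 3 units to arrange: 2 × 2 × 3! = 4 × 6 = 24.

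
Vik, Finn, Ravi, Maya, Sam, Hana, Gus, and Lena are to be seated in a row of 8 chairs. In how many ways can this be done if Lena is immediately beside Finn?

10080

Place the 6 others and the Lena-Finn pair as 7 objects in a line; the pair has 2 internal arrangements.
That gives 2 × 7! = 2 × 5040 = 10080.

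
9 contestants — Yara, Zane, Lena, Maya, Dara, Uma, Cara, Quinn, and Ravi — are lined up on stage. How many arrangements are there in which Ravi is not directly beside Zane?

Of the 9! = 362880 arrangements, those with Ravi and Zane adjacent number 2 × 8! = 80640 (treat the pair as a block with 2 internal orders).
So 362880 − 80640 = 282240 arrangements keep them apart.

282240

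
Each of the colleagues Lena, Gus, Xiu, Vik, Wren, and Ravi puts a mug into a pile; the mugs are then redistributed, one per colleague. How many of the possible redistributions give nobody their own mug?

265

Let Aᵢ be the assignments in which colleague i gets their own mug. We want the size of the complement of A₁∪…∪A_6.
By inclusion–exclusion this is Σ_{j=0}^{6} (−1)^j C(6,j)·(6−j)!.
Computing: 720 − 720 + 360 − 120 + 30 − 6 + 1 = 265.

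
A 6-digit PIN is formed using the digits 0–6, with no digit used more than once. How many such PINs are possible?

Choose and order 6 of the 7 symbols: the first digit has 7 options, the next 6, and so on down to 2.
That product is 7 × 6 × 5 × 4 × 3 × 2 = 5040.

5040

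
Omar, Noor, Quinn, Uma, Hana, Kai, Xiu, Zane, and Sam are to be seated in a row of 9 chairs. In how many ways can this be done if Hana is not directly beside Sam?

282240

Of the 9! = 362880 arrangements, those with Hana and Sam adjacent number 2 × 8! = 80640 (treat the pair as a block with 2 internal orders).
So 362880 − 80640 = 282240 arrangements keep them apart.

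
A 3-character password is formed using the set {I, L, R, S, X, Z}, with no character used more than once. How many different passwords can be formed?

120

With no repetition, fill the 3 characters in order: 6 choices, then 5, down to 4.
6 × 5 × 4 = 120.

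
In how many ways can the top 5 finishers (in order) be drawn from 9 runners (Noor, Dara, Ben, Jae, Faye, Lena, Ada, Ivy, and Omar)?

15120

There are 9 choices for 1st place, 8 for 2nd, and so on down to 5 for position 5.
That gives 9 × 8 × 7 × 6 × 5 = 15120.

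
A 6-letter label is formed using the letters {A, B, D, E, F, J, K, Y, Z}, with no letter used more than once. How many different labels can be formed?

60480

This is a permutation of 6 out of 9: P(9,6) = 9!/3!.
That product is 9 × 8 × 7 × 6 × 5 × 4 = 60480.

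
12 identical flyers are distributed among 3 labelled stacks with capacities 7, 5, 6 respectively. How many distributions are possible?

27

Without the upper bounds there are C(14,2) = 91 ways to split 12 among 3 stacks.
Subtract solutions that violate a single cap (substitute x_i' = x_i − (cap_i+1)): x_1 ≥ 8 gives C(6,2) = 15; x_2 ≥ 6 gives C(8,2) = 28; x_3 ≥ 7 gives C(7,2) = 21. Together 64.
No two caps can be exceeded simultaneously, so the pair terms are all 0.
By inclusion–exclusion the count is 91 − 64 + 0 = 27.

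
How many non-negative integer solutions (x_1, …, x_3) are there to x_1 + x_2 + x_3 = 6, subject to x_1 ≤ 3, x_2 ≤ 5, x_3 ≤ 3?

Ignoring the caps, the number of non-negative solutions to x_1+…+x_3 = 6 is C(8,2) = 28.
Subtract solutions that violate a single cap (substitute x_i' = x_i − (cap_i+1)): x_1 ≥ 4 gives C(4,2) = 6; x_2 ≥ 6 gives C(2,2) = 1; x_3 ≥ 4 gives C(4,2) = 6. Together 13.
No two caps can be exceeded simultaneously, so the pair terms are all 0.
By inclusion–exclusion the count is 28 − 13 + 0 = 15.

15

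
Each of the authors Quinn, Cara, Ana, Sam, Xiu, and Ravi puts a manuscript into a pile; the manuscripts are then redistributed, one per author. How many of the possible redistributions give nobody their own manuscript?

Let Aᵢ be the assignments in which author i gets their own manuscript. We want the size of the complement of A₁∪…∪A_6.
By inclusion–exclusion this is Σ_{j=0}^{6} (−1)^j C(6,j)·(6−j)!.
Computing: 720 − 720 + 360 − 120 + 30 − 6 + 1 = 265.

265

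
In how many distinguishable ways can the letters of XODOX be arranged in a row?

30

Letter multiplicities in XODOX: D×1, O×2, X×2.
The number of distinct arrangements is 5!/(2!·2!) = 120/4 = 30.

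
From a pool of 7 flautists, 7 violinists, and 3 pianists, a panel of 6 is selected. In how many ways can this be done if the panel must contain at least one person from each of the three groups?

8967

With no constraint there are C(17,6) = 12376 possible selections.
Selections missing a whole group: no flautists → C(10,6) = 210; no violinists → C(10,6) = 210; no pianists → C(14,6) = 3003.
Add back selections omitting two groups (i.e. drawn from a single group): C(7,6) + C(7,6) + C(3,6) = 14.
By inclusion–exclusion: 12376 − 3423 + 14 = 8967.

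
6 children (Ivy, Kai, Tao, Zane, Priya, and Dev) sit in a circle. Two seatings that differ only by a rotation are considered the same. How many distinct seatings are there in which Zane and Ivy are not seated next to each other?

72

All circular seatings of 6 people number (5)! = 120.
Seatings with Zane beside Ivy: treat them as a block with 2 internal orders, giving 2 × (4)! = 48.
Subtracting, 120 − 48 = 72.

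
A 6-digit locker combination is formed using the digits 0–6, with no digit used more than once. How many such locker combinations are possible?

5040

Choose and order 6 of the 7 symbols: the first digit has 7 options, the next 6, and so on down to 2.
7 × 6 × 5 × 4 × 3 × 2 = 5040.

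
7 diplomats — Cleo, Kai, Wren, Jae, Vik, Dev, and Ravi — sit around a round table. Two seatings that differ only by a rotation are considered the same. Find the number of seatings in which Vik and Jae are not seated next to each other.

480

All circular seatings of 7 people number (6)! = 720.
Those with Vik next to Jae: fuse the pair into one unit and seat 6 units around a circle — 2·(5)! = 240.
Subtracting, 720 − 240 = 480.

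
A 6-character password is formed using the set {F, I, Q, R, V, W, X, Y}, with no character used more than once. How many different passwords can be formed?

With no repetition, fill the 6 characters in order: 8 choices, then 7, down to 3.
8 × 7 × 6 × 5 × 4 × 3 = 20160.

20160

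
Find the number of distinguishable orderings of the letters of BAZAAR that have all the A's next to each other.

24

Treat the 3 copies of A as a single block. The multiset to arrange is then {AAA, B, R, Z}, 4 items in all.
All 4 items are distinct, so there are (4)! = 24 arrangements.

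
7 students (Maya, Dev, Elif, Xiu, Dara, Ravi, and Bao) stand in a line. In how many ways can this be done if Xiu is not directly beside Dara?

There are 7! = 5040 arrangements in all. If Xiu and Dara are adjacent, merging them into one block gives 2·(6)! = 1440 arrangements.
So 5040 − 1440 = 3600 arrangements keep them apart.

3600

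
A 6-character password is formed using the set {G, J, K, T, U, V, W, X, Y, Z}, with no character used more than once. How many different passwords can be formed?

This is a permutation of 6 out of 10: P(10,6) = 10!/4!.
That product is 10 × 9 × 8 × 7 × 6 × 5 = 151200.

151200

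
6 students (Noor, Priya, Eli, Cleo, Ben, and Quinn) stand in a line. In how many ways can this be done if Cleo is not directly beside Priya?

480

Of the 6! = 720 arrangements, those with Cleo and Priya adjacent number 2 × 5! = 240 (treat the pair as a block with 2 internal orders).
So 720 − 240 = 480 arrangements keep them apart.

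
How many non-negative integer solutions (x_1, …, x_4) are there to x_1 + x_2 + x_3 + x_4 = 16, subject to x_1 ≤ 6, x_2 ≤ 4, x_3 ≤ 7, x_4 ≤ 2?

19

Without the upper bounds there are C(19,3) = 969 ways to split 16 among 4 variables.
Subtract solutions that violate a single cap (substitute x_i' = x_i − (cap_i+1)): x_1 ≥ 7 gives C(12,3) = 220; x_2 ≥ 5 gives C(14,3) = 364; x_3 ≥ 8 gives C(11,3) = 165; x_4 ≥ 3 gives C(16,3) = 560. Together 1309.
Add back pairs where two caps are both exceeded: 35 + 4 + 84 + 20 + 165 + 56 = 364.
Subtract triples: 0 + 4 + 0 + 1 = 5.
By inclusion–exclusion the count is 969 − 1309 + 364 − 5 = 19.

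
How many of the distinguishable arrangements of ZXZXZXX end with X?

20

Fix X in the last position and arrange the remaining 6 letters.
Those 6 letters have X appearing 3 times and Z appearing 3 times, giving (6)!/(3!·3!) = 20.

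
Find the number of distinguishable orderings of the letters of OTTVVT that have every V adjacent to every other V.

20

Treat the 2 copies of V as a single block. The multiset to arrange is then {VV, O, T, T, T}, 5 items in all.
That gives (5)!/(3!) = 20 arrangements.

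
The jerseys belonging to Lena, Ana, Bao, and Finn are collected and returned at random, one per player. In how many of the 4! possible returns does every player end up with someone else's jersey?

9

This is the derangement count D_4: permutations of 4 items with no fixed point.
By inclusion–exclusion this is Σ_{j=0}^{4} (−1)^j C(4,j)·(4−j)!.
Computing: 24 − 24 + 12 − 4 + 1 = 9.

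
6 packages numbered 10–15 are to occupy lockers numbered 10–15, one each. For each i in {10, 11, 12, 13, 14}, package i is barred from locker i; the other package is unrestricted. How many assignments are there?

Let Aᵢ (for 10 ≤ i ≤ 14) be the placements that put package i in its forbidden locker. Any j of these fix j positions, leaving (6−j)! ways to fill the rest, and there are C(5,j) ways to pick which j.
By inclusion–exclusion, the number of valid placements is Σ_{j=0}^{5} (−1)^j C(5,j)·(6−j)!.
Computing: 720 − 600 + 240 − 60 + 10 − 1 = 309.

309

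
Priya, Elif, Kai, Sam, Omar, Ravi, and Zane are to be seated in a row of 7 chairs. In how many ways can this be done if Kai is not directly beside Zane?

Of the 7! = 5040 arrangements, those with Kai and Zane adjacent number 2 × 6! = 1440 (treat the pair as a block with 2 internal orders).
Complementary counting: 5040 − 1440 = 3600.

3600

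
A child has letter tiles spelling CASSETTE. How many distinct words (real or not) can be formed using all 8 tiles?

CASSETTE has 8 letters with E appearing twice, S appearing twice, and T appearing twice.
So there are 8! / (2!·2!·2!) = 5040 distinguishable arrangements.

5040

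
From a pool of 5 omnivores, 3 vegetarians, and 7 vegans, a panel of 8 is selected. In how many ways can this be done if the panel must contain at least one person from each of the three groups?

5894

Total 8-person selections from all 15: C(15,8) = 6435.
Selections missing a whole group: no omnivores → C(10,8) = 45; no vegetarians → C(12,8) = 495; no vegans → C(8,8) = 1.
Add back selections omitting two groups (i.e. drawn from a single group): C(5,8) + C(3,8) + C(7,8) = 0.
By inclusion–exclusion: 6435 − 541 + 0 = 5894.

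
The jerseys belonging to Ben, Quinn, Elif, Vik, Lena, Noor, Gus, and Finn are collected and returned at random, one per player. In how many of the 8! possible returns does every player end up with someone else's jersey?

14833

This is the derangement count D_8: permutations of 8 items with no fixed point.
By inclusion–exclusion this is Σ_{j=0}^{8} (−1)^j C(8,j)·(8−j)!.
Computing: 40320 − 40320 + 20160 − 6720 + 1680 − 336 + 56 − 8 + 1 = 14833.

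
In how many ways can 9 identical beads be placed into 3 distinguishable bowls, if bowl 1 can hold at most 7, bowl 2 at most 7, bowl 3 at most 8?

48

Ignoring the caps, the number of non-negative solutions to x_1+…+x_3 = 9 is C(11,2) = 55.
Subtract solutions that violate a single cap (substitute x_i' = x_i − (cap_i+1)): x_1 ≥ 8 gives C(3,2) = 3; x_2 ≥ 8 gives C(3,2) = 3; x_3 ≥ 9 gives C(2,2) = 1. Together 7.
No two caps can be exceeded simultaneously, so the pair terms are all 0.
By inclusion–exclusion the count is 55 − 7 + 0 = 48.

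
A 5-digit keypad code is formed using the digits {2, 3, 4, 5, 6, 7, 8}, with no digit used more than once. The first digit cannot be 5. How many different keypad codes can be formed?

The first digit has 7−1 = 6 choices (anything except 5).
The remaining 4 digits are filled from the other 6 symbols without repetition: 6 × 5 × 4 × 3 = 360.
Total: 6 × 360 = 2160.

2160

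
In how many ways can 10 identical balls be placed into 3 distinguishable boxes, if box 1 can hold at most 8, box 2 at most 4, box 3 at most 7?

Without the upper bounds there are C(12,2) = 66 ways to split 10 among 3 boxes.
Subtract solutions that violate a single cap (substitute x_i' = x_i − (cap_i+1)): x_1 ≥ 9 gives C(3,2) = 3; x_2 ≥ 5 gives C(7,2) = 21; x_3 ≥ 8 gives C(4,2) = 6. Together 30.
No two caps can be exceeded simultaneously, so the pair terms are all 0.
By inclusion–exclusion the count is 66 − 30 + 0 = 36.

36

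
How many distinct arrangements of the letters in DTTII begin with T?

With the first slot taken by T, it remains to arrange the other 4 letters (DTII).
Those 4 letters have I appearing twice, giving (4)!/(2!) = 12.

12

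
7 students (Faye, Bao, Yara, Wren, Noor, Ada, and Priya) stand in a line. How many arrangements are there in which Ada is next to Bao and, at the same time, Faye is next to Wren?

Treat {Ada,Bao} as one block (2 orders) and {Faye,Wren} as another (2 orders).
That leaves 5 units to arrange: 2 × 2 × 5! = 4 × 120 = 480.

480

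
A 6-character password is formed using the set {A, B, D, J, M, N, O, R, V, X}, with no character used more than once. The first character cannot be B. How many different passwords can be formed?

The first character has 10−1 = 9 choices (anything except B).
The remaining 5 characters are filled from the other 9 symbols without repetition: 9 × 8 × 7 × 6 × 5 = 15120.
Total: 9 × 15120 = 136080.

136080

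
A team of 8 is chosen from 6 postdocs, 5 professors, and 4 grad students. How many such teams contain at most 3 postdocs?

Split by how many postdocs are chosen (0 through 3).
Sum: C(6,0)·C(9,8) + C(6,1)·C(9,7) + C(6,2)·C(9,6) + C(6,3)·C(9,5) = 9 + 216 + 1260 + 2520 = 4005.

4005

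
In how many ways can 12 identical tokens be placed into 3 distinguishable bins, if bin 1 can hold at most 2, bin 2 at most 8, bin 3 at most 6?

12

Ignoring the caps, the number of non-negative solutions to x_1+…+x_3 = 12 is C(14,2) = 91.
Subtract solutions that violate a single cap (substitute x_i' = x_i − (cap_i+1)): x_1 ≥ 3 gives C(11,2) = 55; x_2 ≥ 9 gives C(5,2) = 10; x_3 ≥ 7 gives C(7,2) = 21. Together 86.
Add back pairs where two caps are both exceeded: 1 + 6 + 0 = 7.
By inclusion–exclusion the count is 91 − 86 + 7 = 12.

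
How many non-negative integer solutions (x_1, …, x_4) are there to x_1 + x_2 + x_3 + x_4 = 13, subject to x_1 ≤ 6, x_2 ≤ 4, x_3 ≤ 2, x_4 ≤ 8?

Ignoring the caps, the number of non-negative solutions to x_1+…+x_4 = 13 is C(16,3) = 560.
Subtract solutions that violate a single cap (substitute x_i' = x_i − (cap_i+1)): x_1 ≥ 7 gives C(9,3) = 84; x_2 ≥ 5 gives C(11,3) = 165; x_3 ≥ 3 gives C(13,3) = 286; x_4 ≥ 9 gives C(7,3) = 35. Together 570.
Add back pairs where two caps are both exceeded: 4 + 20 + 0 + 56 + 0 + 4 = 84.
By inclusion–exclusion the count is 560 − 570 + 84 = 74.

74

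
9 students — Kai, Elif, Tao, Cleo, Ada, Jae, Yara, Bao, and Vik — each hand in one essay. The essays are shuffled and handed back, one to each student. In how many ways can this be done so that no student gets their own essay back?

Let Aᵢ be the assignments in which student i gets their own essay. We want the size of the complement of A₁∪…∪A_9.
By inclusion–exclusion this is Σ_{j=0}^{9} (−1)^j C(9,j)·(9−j)!.
Computing: 362880 − 362880 + 181440 − 60480 + 15120 − 3024 + 504 − 72 + 9 − 1 = 133496.

133496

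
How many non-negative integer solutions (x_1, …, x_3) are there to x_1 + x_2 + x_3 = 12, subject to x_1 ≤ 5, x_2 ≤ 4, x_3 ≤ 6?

Ignoring the caps, the number of non-negative solutions to x_1+…+x_3 = 12 is C(14,2) = 91.
Subtract solutions that violate a single cap (substitute x_i' = x_i − (cap_i+1)): x_1 ≥ 6 gives C(8,2) = 28; x_2 ≥ 5 gives C(9,2) = 36; x_3 ≥ 7 gives C(7,2) = 21. Together 85.
Add back pairs where two caps are both exceeded: 3 + 0 + 1 = 4.
By inclusion–exclusion the count is 91 − 85 + 4 = 10.

10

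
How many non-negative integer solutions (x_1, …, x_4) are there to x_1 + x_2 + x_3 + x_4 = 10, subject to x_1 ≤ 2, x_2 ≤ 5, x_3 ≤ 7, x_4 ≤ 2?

44

By stars and bars, unrestricted non-negative solutions to x_1+…+x_4 = 10 number C(10+3,3) = 286.
Subtract solutions that violate a single cap (substitute x_i' = x_i − (cap_i+1)): x_1 ≥ 3 gives C(10,3) = 120; x_2 ≥ 6 gives C(7,3) = 35; x_3 ≥ 8 gives C(5,3) = 10; x_4 ≥ 3 gives C(10,3) = 120. Together 285.
Add back pairs where two caps are both exceeded: 4 + 0 + 35 + 0 + 4 + 0 = 43.
By inclusion–exclusion the count is 286 − 285 + 43 = 44.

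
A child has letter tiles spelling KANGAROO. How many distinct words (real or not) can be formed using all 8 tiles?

KANGAROO has 8 letters with A appearing twice and O appearing twice.
So there are 8! / (2!·2!) = 10080 distinguishable arrangements.

10080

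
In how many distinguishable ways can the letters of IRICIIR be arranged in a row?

IRICIIR has 7 letters with I appearing 4 times and R appearing twice.
The number of distinct arrangements is 7!/(4!·2!) = 5040/48 = 105.

105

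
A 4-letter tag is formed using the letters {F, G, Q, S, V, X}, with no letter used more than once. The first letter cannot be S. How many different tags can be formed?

The first letter has 6−1 = 5 choices (anything except S).
The remaining 3 letters are filled from the other 5 symbols without repetition: 5 × 4 × 3 = 60.
Total: 5 × 60 = 300.

300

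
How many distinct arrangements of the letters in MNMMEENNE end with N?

With the last slot taken by N, it remains to arrange the other 8 letters (MMMEENNE).
Those 8 letters have E appearing 3 times, M appearing 3 times, and N appearing twice, giving (8)!/(3!·3!·2!) = 560.

560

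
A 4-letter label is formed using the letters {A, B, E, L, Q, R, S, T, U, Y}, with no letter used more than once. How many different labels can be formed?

5040

This is a permutation of 4 out of 10: P(10,4) = 10!/6!.
That product is 10 × 9 × 8 × 7 = 5040.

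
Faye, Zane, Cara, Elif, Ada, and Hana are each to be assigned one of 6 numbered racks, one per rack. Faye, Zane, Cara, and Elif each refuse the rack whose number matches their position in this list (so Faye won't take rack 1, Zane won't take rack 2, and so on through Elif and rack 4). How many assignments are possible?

Let Aᵢ (for 1 ≤ i ≤ 4) be the placements that put person i in their forbidden rack. Any j of these fix j positions, leaving (6−j)! ways to fill the rest, and there are C(4,j) ways to pick which j.
By inclusion–exclusion, the number of valid placements is Σ_{j=0}^{4} (−1)^j C(4,j)·(6−j)!.
Computing: 720 − 480 + 144 − 24 + 2 = 362.

362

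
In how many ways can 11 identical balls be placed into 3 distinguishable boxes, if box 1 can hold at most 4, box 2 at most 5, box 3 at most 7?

20

Without the upper bounds there are C(13,2) = 78 ways to split 11 among 3 boxes.
Subtract solutions that violate a single cap (substitute x_i' = x_i − (cap_i+1)): x_1 ≥ 5 gives C(8,2) = 28; x_2 ≥ 6 gives C(7,2) = 21; x_3 ≥ 8 gives C(5,2) = 10. Together 59.
Add back pairs where two caps are both exceeded: 1 + 0 + 0 = 1.
By inclusion–exclusion the count is 78 − 59 + 1 = 20.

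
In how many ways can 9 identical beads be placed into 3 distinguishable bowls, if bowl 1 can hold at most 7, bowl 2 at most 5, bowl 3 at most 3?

Ignoring the caps, the number of non-negative solutions to x_1+…+x_3 = 9 is C(11,2) = 55.
Subtract solutions that violate a single cap (substitute x_i' = x_i − (cap_i+1)): x_1 ≥ 8 gives C(3,2) = 3; x_2 ≥ 6 gives C(5,2) = 10; x_3 ≥ 4 gives C(7,2) = 21. Together 34.
No two caps can be exceeded simultaneously, so the pair terms are all 0.
By inclusion–exclusion the count is 55 − 34 + 0 = 21.

21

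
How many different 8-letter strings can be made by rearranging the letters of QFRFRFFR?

280

QFRFRFFR has 8 letters with F appearing 4 times and R appearing 3 times.
So there are 8! / (4!·3!) = 280 distinguishable arrangements.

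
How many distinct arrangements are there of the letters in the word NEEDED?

NEEDED has 6 letters with D appearing twice and E appearing 3 times.
The number of distinct arrangements is 6!/(3!·2!) = 720/12 = 60.

60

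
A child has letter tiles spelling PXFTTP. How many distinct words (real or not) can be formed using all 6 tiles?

PXFTTP has 6 letters with P appearing twice and T appearing twice.
The number of distinct arrangements is 6!/(2!·2!) = 720/4 = 180.

180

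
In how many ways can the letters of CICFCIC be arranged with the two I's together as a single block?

30

Treat the 2 copies of I as a single block. The multiset to arrange is then {II, C, C, C, C, F}, 6 items in all.
That gives (6)!/(4!) = 30 arrangements.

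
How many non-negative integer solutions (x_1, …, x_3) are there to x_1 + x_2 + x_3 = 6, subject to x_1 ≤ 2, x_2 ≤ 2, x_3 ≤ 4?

By stars and bars, unrestricted non-negative solutions to x_1+…+x_3 = 6 number C(6+2,2) = 28.
Subtract solutions that violate a single cap (substitute x_i' = x_i − (cap_i+1)): x_1 ≥ 3 gives C(5,2) = 10; x_2 ≥ 3 gives C(5,2) = 10; x_3 ≥ 5 gives C(3,2) = 3. Together 23.
Add back pairs where two caps are both exceeded: 1 + 0 + 0 = 1.
By inclusion–exclusion the count is 28 − 23 + 1 = 6.

6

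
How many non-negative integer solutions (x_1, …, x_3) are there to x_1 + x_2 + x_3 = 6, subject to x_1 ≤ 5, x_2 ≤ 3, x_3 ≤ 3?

15

Ignoring the caps, the number of non-negative solutions to x_1+…+x_3 = 6 is C(8,2) = 28.
Subtract solutions that violate a single cap (substitute x_i' = x_i − (cap_i+1)): x_1 ≥ 6 gives C(2,2) = 1; x_2 ≥ 4 gives C(4,2) = 6; x_3 ≥ 4 gives C(4,2) = 6. Together 13.
No two caps can be exceeded simultaneously, so the pair terms are all 0.
By inclusion–exclusion the count is 28 − 13 + 0 = 15.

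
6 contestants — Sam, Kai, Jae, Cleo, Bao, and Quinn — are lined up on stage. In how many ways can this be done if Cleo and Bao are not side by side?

480

There are 6! = 720 arrangements in all. If Cleo and Bao are adjacent, merging them into one block gives 2·(5)! = 240 arrangements.
So 720 − 240 = 480 arrangements keep them apart.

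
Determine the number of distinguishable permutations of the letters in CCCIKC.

30

CCCIKC has 6 letters with C appearing 4 times.
Dividing 6! = 720 by 4! = 24 for the repeated letters gives 30.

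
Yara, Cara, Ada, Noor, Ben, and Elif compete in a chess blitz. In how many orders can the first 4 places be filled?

There are 6 choices for 1st place, 5 for 2nd, and so on down to 3 for position 4.
That gives 6 × 5 × 4 × 3 = 360.

360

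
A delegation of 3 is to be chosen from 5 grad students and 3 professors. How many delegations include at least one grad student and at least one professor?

45

With no constraint there are C(8,3) = 56 possible selections.
Subtract selections that omit an entire group: no grad students → C(3,3) = 1; no professors → C(5,3) = 10.
Both groups omitted at once is impossible, so 56 − 11 = 45.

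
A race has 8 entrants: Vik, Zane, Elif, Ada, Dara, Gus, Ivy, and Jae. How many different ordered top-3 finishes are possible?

This is an ordered selection of 3 from 8: P(8,3).
That gives 8 × 7 × 6 = 336.

336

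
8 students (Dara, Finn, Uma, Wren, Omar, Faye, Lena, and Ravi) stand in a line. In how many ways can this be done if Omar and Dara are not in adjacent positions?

There are 8! = 40320 arrangements in all. If Omar and Dara are adjacent, merging them into one block gives 2·(7)! = 10080 arrangements.
Complementary counting: 40320 − 10080 = 30240.

30240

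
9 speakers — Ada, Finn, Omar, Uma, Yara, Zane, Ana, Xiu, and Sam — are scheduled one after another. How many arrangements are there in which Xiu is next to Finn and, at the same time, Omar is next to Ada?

20160

Treat {Xiu,Finn} as one block (2 orders) and {Omar,Ada} as another (2 orders).
That leaves 7 units to arrange: 2 × 2 × 7! = 4 × 5040 = 20160.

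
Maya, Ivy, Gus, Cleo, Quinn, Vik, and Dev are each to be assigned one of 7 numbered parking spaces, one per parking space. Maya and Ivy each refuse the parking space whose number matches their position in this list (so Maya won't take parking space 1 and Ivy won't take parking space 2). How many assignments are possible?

3720

Let Aᵢ (for i ∈ {1, 2}) be the placements that put person i in their forbidden parking space. Any j of these fix j positions, leaving (7−j)! ways to fill the rest, and there are C(2,j) ways to pick which j.
By inclusion–exclusion, the number of valid placements is Σ_{j=0}^{2} (−1)^j C(2,j)·(7−j)!.
Computing: 5040 − 1440 + 120 = 3720.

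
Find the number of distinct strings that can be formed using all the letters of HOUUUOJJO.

HOUUUOJJO has 9 letters with J appearing twice, O appearing 3 times, and U appearing 3 times.
The number of distinct arrangements is 9!/(3!·3!·2!) = 362880/72 = 5040.

5040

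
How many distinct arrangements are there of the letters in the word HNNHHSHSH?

756

Letter multiplicities in HNNHHSHSH: H×5, N×2, S×2.
The number of distinct arrangements is 9!/(5!·2!·2!) = 362880/480 = 756.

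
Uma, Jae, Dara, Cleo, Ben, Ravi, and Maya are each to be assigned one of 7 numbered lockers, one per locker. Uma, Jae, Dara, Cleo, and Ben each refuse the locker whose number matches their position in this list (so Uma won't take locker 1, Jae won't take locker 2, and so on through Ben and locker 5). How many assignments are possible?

2428

Let Aᵢ (for 1 ≤ i ≤ 5) be the placements that put person i in their forbidden locker. Any j of these fix j positions, leaving (7−j)! ways to fill the rest, and there are C(5,j) ways to pick which j.
By inclusion–exclusion, the number of valid placements is Σ_{j=0}^{5} (−1)^j C(5,j)·(7−j)!.
Computing: 5040 − 3600 + 1200 − 240 + 30 − 2 = 2428.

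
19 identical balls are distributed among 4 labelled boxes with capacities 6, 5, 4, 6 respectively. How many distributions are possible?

10

Ignoring the caps, the number of non-negative solutions to x_1+…+x_4 = 19 is C(22,3) = 1540.
Subtract solutions that violate a single cap (substitute x_i' = x_i − (cap_i+1)): x_1 ≥ 7 gives C(15,3) = 455; x_2 ≥ 6 gives C(16,3) = 560; x_3 ≥ 5 gives C(17,3) = 680; x_4 ≥ 7 gives C(15,3) = 455. Together 2150.
Add back pairs where two caps are both exceeded: 84 + 120 + 56 + 165 + 84 + 120 = 629.
Subtract triples: 4 + 0 + 1 + 4 = 9.
By inclusion–exclusion the count is 1540 − 2150 + 629 − 9 = 10.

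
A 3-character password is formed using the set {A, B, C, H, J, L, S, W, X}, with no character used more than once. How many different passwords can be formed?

This is a permutation of 3 out of 9: P(9,3) = 9!/6!.
That product is 9 × 8 × 7 = 504.

504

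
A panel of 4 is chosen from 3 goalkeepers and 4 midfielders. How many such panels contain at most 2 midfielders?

22

Split by how many midfielders are chosen (0 through 2).
Sum: C(4,0)·C(3,4) + C(4,1)·C(3,3) + C(4,2)·C(3,2) = 0 + 4 + 18 = 22.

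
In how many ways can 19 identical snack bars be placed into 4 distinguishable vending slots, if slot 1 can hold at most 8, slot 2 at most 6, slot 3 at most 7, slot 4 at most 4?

Without the upper bounds there are C(22,3) = 1540 ways to split 19 among 4 vending slots.
Subtract solutions that violate a single cap (substitute x_i' = x_i − (cap_i+1)): x_1 ≥ 9 gives C(13,3) = 286; x_2 ≥ 7 gives C(15,3) = 455; x_3 ≥ 8 gives C(14,3) = 364; x_4 ≥ 5 gives C(17,3) = 680. Together 1785.
Add back pairs where two caps are both exceeded: 20 + 10 + 56 + 35 + 120 + 84 = 325.
By inclusion–exclusion the count is 1540 − 1785 + 325 = 80.

80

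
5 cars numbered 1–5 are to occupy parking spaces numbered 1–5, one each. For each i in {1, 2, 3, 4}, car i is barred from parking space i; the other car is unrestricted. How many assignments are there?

Let Aᵢ (for 1 ≤ i ≤ 4) be the placements that put car i in its forbidden parking space. Any j of these fix j positions, leaving (5−j)! ways to fill the rest, and there are C(4,j) ways to pick which j.
By inclusion–exclusion, the number of valid placements is Σ_{j=0}^{4} (−1)^j C(4,j)·(5−j)!.
Computing: 120 − 96 + 36 − 8 + 1 = 53.

53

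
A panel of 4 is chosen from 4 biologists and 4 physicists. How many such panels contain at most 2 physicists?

Split by how many physicists are chosen (0 through 2).
Sum: C(4,0)·C(4,4) + C(4,1)·C(4,3) + C(4,2)·C(4,2) = 1 + 16 + 36 = 53.

53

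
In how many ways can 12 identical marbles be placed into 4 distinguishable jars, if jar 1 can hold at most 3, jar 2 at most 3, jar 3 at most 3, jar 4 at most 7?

32

Ignoring the caps, the number of non-negative solutions to x_1+…+x_4 = 12 is C(15,3) = 455.
Subtract solutions that violate a single cap (substitute x_i' = x_i − (cap_i+1)): x_1 ≥ 4 gives C(11,3) = 165; x_2 ≥ 4 gives C(11,3) = 165; x_3 ≥ 4 gives C(11,3) = 165; x_4 ≥ 8 gives C(7,3) = 35. Together 530.
Add back pairs where two caps are both exceeded: 35 + 35 + 1 + 35 + 1 + 1 = 108.
Subtract triples: 1 + 0 + 0 + 0 = 1.
By inclusion–exclusion the count is 455 − 530 + 108 − 1 = 32.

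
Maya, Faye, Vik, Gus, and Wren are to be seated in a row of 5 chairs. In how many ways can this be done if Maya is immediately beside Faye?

48

Glue Maya and Faye into one block (2 internal orders), leaving 4 units to arrange in a row.
That gives 2 × 4! = 2 × 24 = 48.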